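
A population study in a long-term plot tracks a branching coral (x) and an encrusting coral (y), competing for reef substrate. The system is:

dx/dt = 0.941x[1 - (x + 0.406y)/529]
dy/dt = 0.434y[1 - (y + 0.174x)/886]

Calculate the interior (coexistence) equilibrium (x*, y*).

x* ≈ 182, y* ≈ 854

Setting both brackets to zero gives the nullclines x + 0.406y = 529 and 0.174x + y = 886.
Substituting y = 886 - 0.174x into the first: x(1 - 0.406·0.174) = 529 - 0.406·886.
So x* = 169/0.929 = 182, and then y* = 886 - 0.174·182 = 854.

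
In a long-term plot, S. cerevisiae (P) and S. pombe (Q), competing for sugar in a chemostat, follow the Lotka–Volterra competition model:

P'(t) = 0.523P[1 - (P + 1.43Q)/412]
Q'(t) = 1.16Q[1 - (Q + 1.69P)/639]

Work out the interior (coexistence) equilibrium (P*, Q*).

Setting both brackets to zero gives the nullclines P + 1.43Q = 412 and 1.69P + Q = 639.
Substituting Q = 639 - 1.69P into the first: P(1 - 1.43·1.69) = 412 - 1.43·639.
So P* = -502/-1.42 = 354, and then Q* = 639 - 1.69·354 = 40.4.

P* ≈ 354, Q* ≈ 40.4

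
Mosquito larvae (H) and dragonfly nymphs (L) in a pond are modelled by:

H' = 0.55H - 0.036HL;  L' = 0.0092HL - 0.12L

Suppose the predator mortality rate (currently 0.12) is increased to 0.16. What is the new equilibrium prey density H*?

At the interior fixed point, setting dL/dt = 0 with L > 0 fixes H* = (predator death rate)/(HL coefficient) — independent of the other coefficients.
With the change, H* = 0.16/0.0092 = 17.4; it rises from 13.

H* ≈ 17.4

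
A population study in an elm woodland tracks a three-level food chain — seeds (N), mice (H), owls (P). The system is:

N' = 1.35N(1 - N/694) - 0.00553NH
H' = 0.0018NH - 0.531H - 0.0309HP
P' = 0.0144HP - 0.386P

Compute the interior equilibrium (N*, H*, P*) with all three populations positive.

From dP/dt = 0: 0.0144H* = 0.386, so H* = 26.8.
From dN/dt = 0: 1.35(1 - N*/694) = 0.00553·26.8, giving N* = 694·(1 - 0.11) = 618.
From dH/dt = 0: 0.0018·618 - 0.531 = 0.0309P*, so P* = 0.581/0.0309 = 18.8.

N* ≈ 618, H* ≈ 26.8, P* ≈ 18.8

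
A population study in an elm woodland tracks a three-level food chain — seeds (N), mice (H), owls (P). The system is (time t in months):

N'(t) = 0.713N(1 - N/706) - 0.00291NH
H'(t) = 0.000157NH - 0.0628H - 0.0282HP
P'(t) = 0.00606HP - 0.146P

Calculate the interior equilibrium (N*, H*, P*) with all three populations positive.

From dP/dt = 0: 0.00606H* = 0.146, so H* = 24.1.
From dN/dt = 0: 0.713(1 - N*/706) = 0.00291·24.1, giving N* = 706·(1 - 0.0983) = 637.
From dH/dt = 0: 0.000157·637 - 0.0628 = 0.0282P*, so P* = 0.0371/0.0282 = 1.32.

N* ≈ 637, H* ≈ 24.1, P* ≈ 1.32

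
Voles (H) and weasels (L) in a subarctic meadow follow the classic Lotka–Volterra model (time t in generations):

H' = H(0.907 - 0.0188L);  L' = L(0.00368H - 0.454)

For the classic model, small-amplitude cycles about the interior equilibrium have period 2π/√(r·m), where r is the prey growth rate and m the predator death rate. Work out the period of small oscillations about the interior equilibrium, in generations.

Here r = 0.907 and m = 0.454, so r·m = 0.412.
ω = √0.412 = 0.642 per generation, hence T = 2π/ω ≈ 9.79 generations.

T ≈ 9.79 generations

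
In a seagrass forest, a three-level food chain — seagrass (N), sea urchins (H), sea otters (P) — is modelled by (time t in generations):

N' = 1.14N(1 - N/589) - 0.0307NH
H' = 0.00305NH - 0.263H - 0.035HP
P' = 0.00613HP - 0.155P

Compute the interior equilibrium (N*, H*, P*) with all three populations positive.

N* ≈ 188, H* ≈ 25.3, P* ≈ 8.86

From dP/dt = 0: 0.00613H* = 0.155, so H* = 25.3.
From dN/dt = 0: 1.14(1 - N*/589) = 0.0307·25.3, giving N* = 589·(1 - 0.681) = 188.
From dH/dt = 0: 0.00305·188 - 0.263 = 0.035P*, so P* = 0.31/0.035 = 8.86.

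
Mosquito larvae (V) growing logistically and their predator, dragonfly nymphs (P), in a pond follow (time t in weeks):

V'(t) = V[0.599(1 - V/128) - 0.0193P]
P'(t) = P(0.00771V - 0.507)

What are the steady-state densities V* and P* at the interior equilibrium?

From dP/dt = 0 with P > 0: 0.00771V* = 0.507, so V* = 65.8.
Substitute into dV/dt = 0: 0.599(1 - 65.8/128) = 0.0193P*.
The bracket is 0.486, giving P* = 0.291/0.0193 = 15.1.

V* ≈ 65.8, P* ≈ 15.1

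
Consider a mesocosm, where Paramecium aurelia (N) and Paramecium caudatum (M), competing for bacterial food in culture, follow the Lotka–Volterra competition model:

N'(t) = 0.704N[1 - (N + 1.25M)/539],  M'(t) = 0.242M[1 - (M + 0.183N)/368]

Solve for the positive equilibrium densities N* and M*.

N* ≈ 102, M* ≈ 349

Setting both brackets to zero gives the nullclines N + 1.25M = 539 and 0.183N + M = 368.
Substituting M = 368 - 0.183N into the first: N(1 - 1.25·0.183) = 539 - 1.25·368.
So N* = 79/0.771 = 102, and then M* = 368 - 0.183·102 = 349.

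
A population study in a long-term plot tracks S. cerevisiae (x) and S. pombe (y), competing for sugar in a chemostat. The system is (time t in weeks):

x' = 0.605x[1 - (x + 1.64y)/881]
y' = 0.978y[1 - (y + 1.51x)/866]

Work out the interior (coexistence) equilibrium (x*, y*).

x* ≈ 365, y* ≈ 314

Setting both brackets to zero gives the nullclines x + 1.64y = 881 and 1.51x + y = 866.
Substituting y = 866 - 1.51x into the first: x(1 - 1.64·1.51) = 881 - 1.64·866.
So x* = -539/-1.48 = 365, and then y* = 866 - 1.51·365 = 314.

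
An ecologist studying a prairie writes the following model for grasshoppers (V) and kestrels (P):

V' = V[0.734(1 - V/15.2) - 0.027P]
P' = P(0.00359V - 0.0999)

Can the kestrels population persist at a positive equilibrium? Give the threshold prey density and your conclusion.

The predator equation gives dP/dt > 0 only when V > 0.0999/0.00359 = 27.8.
Without the predator, V → K = 15.2. Since 15.2 < 27.8, the predator cannot invade.

Threshold V = 27.8; K < 27.8, so no, the predator goes extinct.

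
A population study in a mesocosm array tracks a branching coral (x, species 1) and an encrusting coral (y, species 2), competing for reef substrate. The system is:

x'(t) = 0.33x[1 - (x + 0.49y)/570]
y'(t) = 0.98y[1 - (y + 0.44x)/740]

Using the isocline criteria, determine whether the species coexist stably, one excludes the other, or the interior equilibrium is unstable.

Compare the nullcline intercepts: K1/α12 = 570/0.49 = 1160 > K2 = 740; K2/α21 = 740/0.44 = 1680 > K1 = 570.
Since both inequalities hold, each species can invade when rare, so the interior equilibrium is stable.

stable coexistence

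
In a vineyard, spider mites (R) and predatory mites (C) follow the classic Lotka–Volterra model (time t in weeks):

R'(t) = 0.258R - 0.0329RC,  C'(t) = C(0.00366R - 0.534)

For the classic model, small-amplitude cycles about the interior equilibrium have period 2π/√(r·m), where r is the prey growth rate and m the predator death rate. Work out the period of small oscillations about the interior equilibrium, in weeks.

Here r = 0.258 and m = 0.534, so r·m = 0.138.
ω = √0.138 = 0.371 per week, hence T = 2π/ω ≈ 16.9 weeks.

T ≈ 16.9 weeks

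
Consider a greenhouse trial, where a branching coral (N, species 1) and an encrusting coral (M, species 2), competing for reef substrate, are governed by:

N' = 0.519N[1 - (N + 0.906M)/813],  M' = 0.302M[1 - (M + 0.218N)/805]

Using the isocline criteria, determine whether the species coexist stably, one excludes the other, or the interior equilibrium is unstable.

stable coexistence

Compare the nullcline intercepts: K1/α12 = 813/0.906 = 897 > K2 = 805; K2/α21 = 805/0.218 = 3690 > K1 = 813.
Since both inequalities hold, each species can invade when rare, so the interior equilibrium is stable.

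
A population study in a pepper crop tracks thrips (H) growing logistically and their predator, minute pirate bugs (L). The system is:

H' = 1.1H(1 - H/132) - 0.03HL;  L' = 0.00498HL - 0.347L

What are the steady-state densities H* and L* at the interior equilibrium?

From dL/dt = 0 with L > 0: 0.00498H* = 0.347, so H* = 69.7.
Substitute into dH/dt = 0: 1.1(1 - 69.7/132) = 0.03L*.
The bracket is 0.472, giving L* = 0.519/0.03 = 17.3.

H* ≈ 69.7, L* ≈ 17.3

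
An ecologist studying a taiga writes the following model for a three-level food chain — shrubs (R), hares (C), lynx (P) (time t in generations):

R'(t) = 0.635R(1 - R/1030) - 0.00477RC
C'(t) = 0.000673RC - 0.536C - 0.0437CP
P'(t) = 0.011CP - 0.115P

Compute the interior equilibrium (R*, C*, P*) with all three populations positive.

From dP/dt = 0: 0.011C* = 0.115, so C* = 10.5.
From dR/dt = 0: 0.635(1 - R*/1030) = 0.00477·10.5, giving R* = 1030·(1 - 0.0785) = 949.
From dC/dt = 0: 0.000673·949 - 0.536 = 0.0437P*, so P* = 0.103/0.0437 = 2.35.

R* ≈ 949, C* ≈ 10.5, P* ≈ 2.35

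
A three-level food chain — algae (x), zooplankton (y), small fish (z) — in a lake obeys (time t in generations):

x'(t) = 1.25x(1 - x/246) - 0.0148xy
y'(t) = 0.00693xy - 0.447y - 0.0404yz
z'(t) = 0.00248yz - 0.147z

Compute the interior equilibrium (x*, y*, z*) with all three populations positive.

x* ≈ 73.4, y* ≈ 59.3, z* ≈ 1.52

From dz/dt = 0: 0.00248y* = 0.147, so y* = 59.3.
From dx/dt = 0: 1.25(1 - x*/246) = 0.0148·59.3, giving x* = 246·(1 - 0.702) = 73.4.
From dy/dt = 0: 0.00693·73.4 - 0.447 = 0.0404z*, so z* = 0.0614/0.0404 = 1.52.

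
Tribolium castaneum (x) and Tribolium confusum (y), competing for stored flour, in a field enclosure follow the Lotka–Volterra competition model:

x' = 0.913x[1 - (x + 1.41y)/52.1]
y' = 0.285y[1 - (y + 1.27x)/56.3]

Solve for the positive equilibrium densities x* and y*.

x* ≈ 34.5, y* ≈ 12.5

Setting both brackets to zero gives the nullclines x + 1.41y = 52.1 and 1.27x + y = 56.3.
Substituting y = 56.3 - 1.27x into the first: x(1 - 1.41·1.27) = 52.1 - 1.41·56.3.
So x* = -27.3/-0.791 = 34.5, and then y* = 56.3 - 1.27·34.5 = 12.5.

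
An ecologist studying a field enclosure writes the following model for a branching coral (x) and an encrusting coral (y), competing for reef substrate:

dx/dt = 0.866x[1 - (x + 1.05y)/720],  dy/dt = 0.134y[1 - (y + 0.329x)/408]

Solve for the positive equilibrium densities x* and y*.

Setting both brackets to zero gives the nullclines x + 1.05y = 720 and 0.329x + y = 408.
Substituting y = 408 - 0.329x into the first: x(1 - 1.05·0.329) = 720 - 1.05·408.
So x* = 292/0.655 = 445, and then y* = 408 - 0.329·445 = 261.

x* ≈ 445, y* ≈ 261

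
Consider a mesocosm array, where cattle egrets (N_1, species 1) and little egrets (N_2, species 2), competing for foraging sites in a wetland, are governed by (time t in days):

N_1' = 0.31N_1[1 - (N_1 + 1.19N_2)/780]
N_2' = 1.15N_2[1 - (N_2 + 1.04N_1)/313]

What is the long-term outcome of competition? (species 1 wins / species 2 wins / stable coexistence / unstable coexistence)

Compare the nullcline intercepts: K1/α12 = 780/1.19 = 655 > K2 = 313; K2/α21 = 313/1.04 = 301 < K1 = 780.
Since the inequalities point opposite ways, species 1 can invade but species 2 cannot.

species 1 excludes species 2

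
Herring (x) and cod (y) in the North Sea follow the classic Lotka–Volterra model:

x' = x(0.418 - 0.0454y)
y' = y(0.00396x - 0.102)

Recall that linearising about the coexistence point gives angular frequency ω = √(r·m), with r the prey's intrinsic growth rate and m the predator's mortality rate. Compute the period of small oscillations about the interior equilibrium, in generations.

Here r = 0.418 and m = 0.102, so r·m = 0.0426.
ω = √0.0426 = 0.206 per generation, hence T = 2π/ω ≈ 30.4 generations.

T ≈ 30.4 generations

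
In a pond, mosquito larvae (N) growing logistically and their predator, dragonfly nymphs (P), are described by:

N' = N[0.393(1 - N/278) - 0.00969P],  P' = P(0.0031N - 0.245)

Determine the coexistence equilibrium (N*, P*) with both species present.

N* ≈ 79, P* ≈ 29

From dP/dt = 0 with P > 0: 0.0031N* = 0.245, so N* = 79.
Substitute into dN/dt = 0: 0.393(1 - 79/278) = 0.00969P*.
The bracket is 0.716, giving P* = 0.281/0.00969 = 29.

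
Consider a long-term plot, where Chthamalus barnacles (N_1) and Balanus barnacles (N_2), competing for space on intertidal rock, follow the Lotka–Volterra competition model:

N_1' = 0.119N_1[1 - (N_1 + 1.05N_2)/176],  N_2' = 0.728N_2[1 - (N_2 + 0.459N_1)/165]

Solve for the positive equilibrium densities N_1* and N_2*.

N_1* ≈ 5.31, N_2* ≈ 163

Setting both brackets to zero gives the nullclines N_1 + 1.05N_2 = 176 and 0.459N_1 + N_2 = 165.
Substituting N_2 = 165 - 0.459N_1 into the first: N_1(1 - 1.05·0.459) = 176 - 1.05·165.
So N_1* = 2.75/0.518 = 5.31, and then N_2* = 165 - 0.459·5.31 = 163.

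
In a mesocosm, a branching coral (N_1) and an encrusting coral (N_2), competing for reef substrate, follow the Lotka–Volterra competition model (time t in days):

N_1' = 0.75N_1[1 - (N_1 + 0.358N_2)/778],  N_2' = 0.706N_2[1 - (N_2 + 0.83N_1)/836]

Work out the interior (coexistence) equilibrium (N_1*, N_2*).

N_1* ≈ 681, N_2* ≈ 271

Setting both brackets to zero gives the nullclines N_1 + 0.358N_2 = 778 and 0.83N_1 + N_2 = 836.
Substituting N_2 = 836 - 0.83N_1 into the first: N_1(1 - 0.358·0.83) = 778 - 0.358·836.
So N_1* = 479/0.703 = 681, and then N_2* = 836 - 0.83·681 = 271.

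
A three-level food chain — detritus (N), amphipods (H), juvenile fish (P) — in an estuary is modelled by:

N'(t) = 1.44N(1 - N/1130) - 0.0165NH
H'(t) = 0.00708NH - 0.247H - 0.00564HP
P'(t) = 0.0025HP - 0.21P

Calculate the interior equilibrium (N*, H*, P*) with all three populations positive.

From dP/dt = 0: 0.0025H* = 0.21, so H* = 84.
From dN/dt = 0: 1.44(1 - N*/1130) = 0.0165·84, giving N* = 1130·(1 - 0.963) = 42.4.
From dH/dt = 0: 0.00708·42.4 - 0.247 = 0.00564P*, so P* = 0.053/0.00564 = 9.4.

N* ≈ 42.4, H* ≈ 84, P* ≈ 9.4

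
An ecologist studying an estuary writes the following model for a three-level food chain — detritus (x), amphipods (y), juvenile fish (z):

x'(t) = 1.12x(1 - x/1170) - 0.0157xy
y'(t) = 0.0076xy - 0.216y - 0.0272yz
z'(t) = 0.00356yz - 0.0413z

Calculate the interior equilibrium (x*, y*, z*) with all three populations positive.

x* ≈ 980, y* ≈ 11.6, z* ≈ 266

From dz/dt = 0: 0.00356y* = 0.0413, so y* = 11.6.
From dx/dt = 0: 1.12(1 - x*/1170) = 0.0157·11.6, giving x* = 1170·(1 - 0.163) = 980.
From dy/dt = 0: 0.0076·980 - 0.216 = 0.0272z*, so z* = 7.23/0.0272 = 266.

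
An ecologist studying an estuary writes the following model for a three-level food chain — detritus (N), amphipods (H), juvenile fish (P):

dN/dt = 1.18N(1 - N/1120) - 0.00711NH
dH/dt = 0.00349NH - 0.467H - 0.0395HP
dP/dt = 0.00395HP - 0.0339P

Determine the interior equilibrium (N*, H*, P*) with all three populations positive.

From dP/dt = 0: 0.00395H* = 0.0339, so H* = 8.58.
From dN/dt = 0: 1.18(1 - N*/1120) = 0.00711·8.58, giving N* = 1120·(1 - 0.0517) = 1060.
From dH/dt = 0: 0.00349·1060 - 0.467 = 0.0395P*, so P* = 3.24/0.0395 = 82.

N* ≈ 1060, H* ≈ 8.58, P* ≈ 82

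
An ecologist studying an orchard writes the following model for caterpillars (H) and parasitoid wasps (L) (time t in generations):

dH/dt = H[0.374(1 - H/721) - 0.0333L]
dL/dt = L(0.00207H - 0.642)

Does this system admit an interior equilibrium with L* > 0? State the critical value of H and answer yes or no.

Threshold H = 310; K > 310, so yes, the predator persists.

The predator equation gives dL/dt > 0 only when H > 0.642/0.00207 = 310.
Without the predator, H → K = 721. Since 721 > 310, the predator can invade and persist.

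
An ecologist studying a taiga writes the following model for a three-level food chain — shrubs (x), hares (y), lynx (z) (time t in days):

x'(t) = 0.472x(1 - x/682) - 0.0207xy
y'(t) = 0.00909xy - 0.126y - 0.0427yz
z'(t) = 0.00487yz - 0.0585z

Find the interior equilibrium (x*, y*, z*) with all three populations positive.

From dz/dt = 0: 0.00487y* = 0.0585, so y* = 12.
From dx/dt = 0: 0.472(1 - x*/682) = 0.0207·12, giving x* = 682·(1 - 0.527) = 323.
From dy/dt = 0: 0.00909·323 - 0.126 = 0.0427z*, so z* = 2.81/0.0427 = 65.7.

x* ≈ 323, y* ≈ 12, z* ≈ 65.7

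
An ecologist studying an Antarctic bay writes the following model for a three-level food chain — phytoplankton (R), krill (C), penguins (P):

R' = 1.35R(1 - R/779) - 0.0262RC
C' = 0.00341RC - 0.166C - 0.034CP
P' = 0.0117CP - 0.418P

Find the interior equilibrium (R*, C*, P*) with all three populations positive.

R* ≈ 239, C* ≈ 35.7, P* ≈ 19.1

From dP/dt = 0: 0.0117C* = 0.418, so C* = 35.7.
From dR/dt = 0: 1.35(1 - R*/779) = 0.0262·35.7, giving R* = 779·(1 - 0.693) = 239.
From dC/dt = 0: 0.00341·239 - 0.166 = 0.034P*, so P* = 0.649/0.034 = 19.1.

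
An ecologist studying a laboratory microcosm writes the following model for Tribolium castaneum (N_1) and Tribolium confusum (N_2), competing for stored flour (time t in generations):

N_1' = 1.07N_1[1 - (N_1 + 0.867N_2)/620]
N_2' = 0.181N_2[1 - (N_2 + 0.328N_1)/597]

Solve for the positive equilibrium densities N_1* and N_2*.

N_1* ≈ 143, N_2* ≈ 550

Setting both brackets to zero gives the nullclines N_1 + 0.867N_2 = 620 and 0.328N_1 + N_2 = 597.
Substituting N_2 = 597 - 0.328N_1 into the first: N_1(1 - 0.867·0.328) = 620 - 0.867·597.
So N_1* = 102/0.716 = 143, and then N_2* = 597 - 0.328·143 = 550.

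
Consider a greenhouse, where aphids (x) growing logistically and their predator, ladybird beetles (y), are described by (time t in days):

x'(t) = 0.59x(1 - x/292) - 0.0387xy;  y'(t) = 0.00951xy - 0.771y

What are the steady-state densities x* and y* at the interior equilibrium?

From dy/dt = 0 with y > 0: 0.00951x* = 0.771, so x* = 81.1.
Substitute into dx/dt = 0: 0.59(1 - 81.1/292) = 0.0387y*.
The bracket is 0.722, giving y* = 0.426/0.0387 = 11.

x* ≈ 81.1, y* ≈ 11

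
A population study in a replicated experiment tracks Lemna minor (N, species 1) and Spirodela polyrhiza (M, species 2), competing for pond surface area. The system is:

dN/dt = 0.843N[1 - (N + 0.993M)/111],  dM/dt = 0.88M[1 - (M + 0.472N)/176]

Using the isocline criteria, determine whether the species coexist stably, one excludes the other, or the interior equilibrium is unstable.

species 2 excludes species 1

Compare the nullcline intercepts: K1/α12 = 111/0.993 = 112 < K2 = 176; K2/α21 = 176/0.472 = 373 > K1 = 111.
Since the inequalities point opposite ways, species 2 can invade but species 1 cannot.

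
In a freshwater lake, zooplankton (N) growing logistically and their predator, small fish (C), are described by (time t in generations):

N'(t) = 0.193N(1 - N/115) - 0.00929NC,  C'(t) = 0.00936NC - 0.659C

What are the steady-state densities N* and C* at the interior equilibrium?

From dC/dt = 0 with C > 0: 0.00936N* = 0.659, so N* = 70.4.
Substitute into dN/dt = 0: 0.193(1 - 70.4/115) = 0.00929C*.
The bracket is 0.388, giving C* = 0.0748/0.00929 = 8.06.

N* ≈ 70.4, C* ≈ 8.06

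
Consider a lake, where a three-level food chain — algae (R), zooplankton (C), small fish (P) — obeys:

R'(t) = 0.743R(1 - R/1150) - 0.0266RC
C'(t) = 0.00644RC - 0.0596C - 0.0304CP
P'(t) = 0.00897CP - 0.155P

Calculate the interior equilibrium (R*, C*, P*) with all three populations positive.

From dP/dt = 0: 0.00897C* = 0.155, so C* = 17.3.
From dR/dt = 0: 0.743(1 - R*/1150) = 0.0266·17.3, giving R* = 1150·(1 - 0.619) = 439.
From dC/dt = 0: 0.00644·439 - 0.0596 = 0.0304P*, so P* = 2.76/0.0304 = 90.9.

R* ≈ 439, C* ≈ 17.3, P* ≈ 90.9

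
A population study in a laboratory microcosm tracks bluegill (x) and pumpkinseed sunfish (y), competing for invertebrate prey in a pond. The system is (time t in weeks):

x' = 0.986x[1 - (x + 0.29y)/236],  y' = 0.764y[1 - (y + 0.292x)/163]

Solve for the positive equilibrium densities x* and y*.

Setting both brackets to zero gives the nullclines x + 0.29y = 236 and 0.292x + y = 163.
Substituting y = 163 - 0.292x into the first: x(1 - 0.29·0.292) = 236 - 0.29·163.
So x* = 189/0.915 = 206, and then y* = 163 - 0.292·206 = 103.

x* ≈ 206, y* ≈ 103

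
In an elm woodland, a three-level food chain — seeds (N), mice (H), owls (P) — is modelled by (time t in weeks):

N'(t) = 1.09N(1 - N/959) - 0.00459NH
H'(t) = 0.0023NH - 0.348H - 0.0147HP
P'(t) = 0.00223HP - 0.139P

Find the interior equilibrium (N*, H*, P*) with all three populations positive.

From dP/dt = 0: 0.00223H* = 0.139, so H* = 62.3.
From dN/dt = 0: 1.09(1 - N*/959) = 0.00459·62.3, giving N* = 959·(1 - 0.262) = 707.
From dH/dt = 0: 0.0023·707 - 0.348 = 0.0147P*, so P* = 1.28/0.0147 = 87.

N* ≈ 707, H* ≈ 62.3, P* ≈ 87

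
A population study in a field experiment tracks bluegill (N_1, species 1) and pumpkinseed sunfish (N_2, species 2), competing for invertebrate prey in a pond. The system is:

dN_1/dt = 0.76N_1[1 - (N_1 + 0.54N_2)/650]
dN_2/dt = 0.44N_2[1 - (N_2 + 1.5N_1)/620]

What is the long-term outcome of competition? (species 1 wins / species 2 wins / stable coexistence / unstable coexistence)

species 1 excludes species 2

Compare the nullcline intercepts: K1/α12 = 650/0.54 = 1200 > K2 = 620; K2/α21 = 620/1.5 = 413 < K1 = 650.
Since the inequalities point opposite ways, species 1 can invade but species 2 cannot.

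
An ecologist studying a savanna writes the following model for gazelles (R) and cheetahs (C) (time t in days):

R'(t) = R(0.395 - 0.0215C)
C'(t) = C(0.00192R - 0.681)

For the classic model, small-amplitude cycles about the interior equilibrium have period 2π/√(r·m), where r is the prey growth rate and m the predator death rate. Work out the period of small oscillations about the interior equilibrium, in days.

Here r = 0.395 and m = 0.681, so r·m = 0.269.
ω = √0.269 = 0.519 per day, hence T = 2π/ω ≈ 12.1 days.

T ≈ 12.1 days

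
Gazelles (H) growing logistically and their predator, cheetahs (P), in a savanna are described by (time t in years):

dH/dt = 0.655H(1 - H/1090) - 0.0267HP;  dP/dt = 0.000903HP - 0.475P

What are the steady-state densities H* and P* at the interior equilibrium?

H* ≈ 526, P* ≈ 12.7

From dP/dt = 0 with P > 0: 0.000903H* = 0.475, so H* = 526.
Substitute into dH/dt = 0: 0.655(1 - 526/1090) = 0.0267P*.
The bracket is 0.517, giving P* = 0.339/0.0267 = 12.7.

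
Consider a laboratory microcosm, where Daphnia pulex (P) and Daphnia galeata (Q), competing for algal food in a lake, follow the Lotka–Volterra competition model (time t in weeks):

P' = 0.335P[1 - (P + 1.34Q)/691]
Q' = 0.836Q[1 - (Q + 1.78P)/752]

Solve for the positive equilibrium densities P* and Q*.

Setting both brackets to zero gives the nullclines P + 1.34Q = 691 and 1.78P + Q = 752.
Substituting Q = 752 - 1.78P into the first: P(1 - 1.34·1.78) = 691 - 1.34·752.
So P* = -317/-1.39 = 229, and then Q* = 752 - 1.78·229 = 345.

P* ≈ 229, Q* ≈ 345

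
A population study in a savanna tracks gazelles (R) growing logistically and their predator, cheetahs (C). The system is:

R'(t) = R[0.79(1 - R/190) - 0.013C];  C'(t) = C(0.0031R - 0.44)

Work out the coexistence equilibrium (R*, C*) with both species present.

From dC/dt = 0 with C > 0: 0.0031R* = 0.44, so R* = 142.
Substitute into dR/dt = 0: 0.79(1 - 142/190) = 0.013C*.
The bracket is 0.253, giving C* = 0.2/0.013 = 15.4.

R* ≈ 142, C* ≈ 15.4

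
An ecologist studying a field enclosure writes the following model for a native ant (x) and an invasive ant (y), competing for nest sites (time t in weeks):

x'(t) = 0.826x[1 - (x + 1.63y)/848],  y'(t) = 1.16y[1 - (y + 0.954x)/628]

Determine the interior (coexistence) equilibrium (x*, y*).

x* ≈ 316, y* ≈ 326

Setting both brackets to zero gives the nullclines x + 1.63y = 848 and 0.954x + y = 628.
Substituting y = 628 - 0.954x into the first: x(1 - 1.63·0.954) = 848 - 1.63·628.
So x* = -176/-0.555 = 316, and then y* = 628 - 0.954·316 = 326.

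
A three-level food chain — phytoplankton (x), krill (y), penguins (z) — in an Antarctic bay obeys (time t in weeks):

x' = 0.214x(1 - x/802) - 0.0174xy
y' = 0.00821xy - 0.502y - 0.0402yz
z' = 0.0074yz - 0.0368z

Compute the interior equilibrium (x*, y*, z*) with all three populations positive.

From dz/dt = 0: 0.0074y* = 0.0368, so y* = 4.97.
From dx/dt = 0: 0.214(1 - x*/802) = 0.0174·4.97, giving x* = 802·(1 - 0.404) = 478.
From dy/dt = 0: 0.00821·478 - 0.502 = 0.0402z*, so z* = 3.42/0.0402 = 85.1.

x* ≈ 478, y* ≈ 4.97, z* ≈ 85.1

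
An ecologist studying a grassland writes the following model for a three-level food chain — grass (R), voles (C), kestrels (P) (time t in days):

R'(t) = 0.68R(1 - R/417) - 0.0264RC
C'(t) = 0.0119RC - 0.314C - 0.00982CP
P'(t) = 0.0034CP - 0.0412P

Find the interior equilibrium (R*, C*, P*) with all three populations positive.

From dP/dt = 0: 0.0034C* = 0.0412, so C* = 12.1.
From dR/dt = 0: 0.68(1 - R*/417) = 0.0264·12.1, giving R* = 417·(1 - 0.47) = 221.
From dC/dt = 0: 0.0119·221 - 0.314 = 0.00982P*, so P* = 2.31/0.00982 = 236.

R* ≈ 221, C* ≈ 12.1, P* ≈ 236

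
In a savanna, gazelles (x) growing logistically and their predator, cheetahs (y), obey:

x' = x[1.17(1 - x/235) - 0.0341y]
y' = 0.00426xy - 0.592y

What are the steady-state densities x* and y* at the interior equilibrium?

x* ≈ 139, y* ≈ 14

From dy/dt = 0 with y > 0: 0.00426x* = 0.592, so x* = 139.
Substitute into dx/dt = 0: 1.17(1 - 139/235) = 0.0341y*.
The bracket is 0.409, giving y* = 0.478/0.0341 = 14.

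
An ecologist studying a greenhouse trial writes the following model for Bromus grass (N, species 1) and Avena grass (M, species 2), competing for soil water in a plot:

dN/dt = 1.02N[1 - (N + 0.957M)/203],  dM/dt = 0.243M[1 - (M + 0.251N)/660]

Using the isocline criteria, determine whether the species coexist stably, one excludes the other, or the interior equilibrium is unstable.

species 2 excludes species 1

Compare the nullcline intercepts: K1/α12 = 203/0.957 = 212 < K2 = 660; K2/α21 = 660/0.251 = 2630 > K1 = 203.
Since the inequalities point opposite ways, species 2 can invade but species 1 cannot.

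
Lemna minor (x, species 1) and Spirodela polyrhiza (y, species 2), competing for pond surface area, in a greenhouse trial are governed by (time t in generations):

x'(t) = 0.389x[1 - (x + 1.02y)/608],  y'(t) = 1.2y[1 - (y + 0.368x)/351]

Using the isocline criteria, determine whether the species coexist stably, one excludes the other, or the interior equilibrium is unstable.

Compare the nullcline intercepts: K1/α12 = 608/1.02 = 596 > K2 = 351; K2/α21 = 351/0.368 = 954 > K1 = 608.
Since both inequalities hold, each species can invade when rare, so the interior equilibrium is stable.

stable coexistence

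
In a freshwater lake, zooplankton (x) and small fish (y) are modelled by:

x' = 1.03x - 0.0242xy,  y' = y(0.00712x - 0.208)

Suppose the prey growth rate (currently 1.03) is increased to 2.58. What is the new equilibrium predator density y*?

y* ≈ 107

At the interior fixed point, setting dx/dt = 0 with x > 0 fixes y* = (prey growth rate)/(xy coefficient) — independent of the other coefficients.
With the change, y* = 2.58/0.0242 = 107; it rises from 42.6.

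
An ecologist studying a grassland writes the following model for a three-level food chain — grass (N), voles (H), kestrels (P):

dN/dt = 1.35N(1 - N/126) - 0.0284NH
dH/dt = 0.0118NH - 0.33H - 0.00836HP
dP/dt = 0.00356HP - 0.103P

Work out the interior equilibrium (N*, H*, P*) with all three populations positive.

N* ≈ 49.3, H* ≈ 28.9, P* ≈ 30.1

From dP/dt = 0: 0.00356H* = 0.103, so H* = 28.9.
From dN/dt = 0: 1.35(1 - N*/126) = 0.0284·28.9, giving N* = 126·(1 - 0.609) = 49.3.
From dH/dt = 0: 0.0118·49.3 - 0.33 = 0.00836P*, so P* = 0.252/0.00836 = 30.1.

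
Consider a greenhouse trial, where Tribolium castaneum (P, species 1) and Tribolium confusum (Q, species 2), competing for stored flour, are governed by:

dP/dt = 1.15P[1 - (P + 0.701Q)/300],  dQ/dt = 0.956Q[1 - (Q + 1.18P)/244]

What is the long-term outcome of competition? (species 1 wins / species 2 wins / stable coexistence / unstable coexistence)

Compare the nullcline intercepts: K1/α12 = 300/0.701 = 428 > K2 = 244; K2/α21 = 244/1.18 = 207 < K1 = 300.
Since the inequalities point opposite ways, species 1 can invade but species 2 cannot.

species 1 excludes species 2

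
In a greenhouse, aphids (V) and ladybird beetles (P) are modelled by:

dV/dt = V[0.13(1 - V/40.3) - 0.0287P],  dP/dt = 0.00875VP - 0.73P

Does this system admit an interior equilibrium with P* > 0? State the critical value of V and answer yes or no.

Threshold V = 83.4; K < 83.4, so no, the predator goes extinct.

The predator equation gives dP/dt > 0 only when V > 0.73/0.00875 = 83.4.
Without the predator, V → K = 40.3. Since 40.3 < 83.4, the predator cannot invade.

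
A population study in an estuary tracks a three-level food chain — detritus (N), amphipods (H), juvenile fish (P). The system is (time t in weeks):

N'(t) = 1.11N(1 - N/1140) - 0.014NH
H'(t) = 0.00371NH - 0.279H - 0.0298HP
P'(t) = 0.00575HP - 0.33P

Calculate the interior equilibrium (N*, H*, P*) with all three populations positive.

From dP/dt = 0: 0.00575H* = 0.33, so H* = 57.4.
From dN/dt = 0: 1.11(1 - N*/1140) = 0.014·57.4, giving N* = 1140·(1 - 0.724) = 315.
From dH/dt = 0: 0.00371·315 - 0.279 = 0.0298P*, so P* = 0.889/0.0298 = 29.8.

N* ≈ 315, H* ≈ 57.4, P* ≈ 29.8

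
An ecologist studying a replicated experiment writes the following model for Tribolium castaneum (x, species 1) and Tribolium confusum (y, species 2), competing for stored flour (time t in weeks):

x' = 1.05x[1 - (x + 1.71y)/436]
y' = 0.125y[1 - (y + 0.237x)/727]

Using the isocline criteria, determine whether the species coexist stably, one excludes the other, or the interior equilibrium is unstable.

Compare the nullcline intercepts: K1/α12 = 436/1.71 = 255 < K2 = 727; K2/α21 = 727/0.237 = 3070 > K1 = 436.
Since the inequalities point opposite ways, species 2 can invade but species 1 cannot.

species 2 excludes species 1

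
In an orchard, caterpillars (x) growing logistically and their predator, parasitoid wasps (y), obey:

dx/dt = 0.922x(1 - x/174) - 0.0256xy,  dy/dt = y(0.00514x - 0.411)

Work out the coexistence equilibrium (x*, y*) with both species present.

From dy/dt = 0 with y > 0: 0.00514x* = 0.411, so x* = 80.
Substitute into dx/dt = 0: 0.922(1 - 80/174) = 0.0256y*.
The bracket is 0.54, giving y* = 0.498/0.0256 = 19.5.

x* ≈ 80, y* ≈ 19.5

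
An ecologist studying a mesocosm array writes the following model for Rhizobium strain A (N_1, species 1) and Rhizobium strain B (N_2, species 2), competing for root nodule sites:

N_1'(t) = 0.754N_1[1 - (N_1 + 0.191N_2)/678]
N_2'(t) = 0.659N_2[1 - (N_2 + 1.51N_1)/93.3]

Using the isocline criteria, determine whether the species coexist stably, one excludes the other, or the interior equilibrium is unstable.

species 1 excludes species 2

Compare the nullcline intercepts: K1/α12 = 678/0.191 = 3550 > K2 = 93.3; K2/α21 = 93.3/1.51 = 61.8 < K1 = 678.
Since the inequalities point opposite ways, species 1 can invade but species 2 cannot.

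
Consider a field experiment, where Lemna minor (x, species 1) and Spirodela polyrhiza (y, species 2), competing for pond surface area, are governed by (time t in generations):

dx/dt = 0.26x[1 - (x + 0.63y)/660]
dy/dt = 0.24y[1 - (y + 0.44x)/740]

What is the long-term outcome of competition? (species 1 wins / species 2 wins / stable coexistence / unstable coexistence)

stable coexistence

Compare the nullcline intercepts: K1/α12 = 660/0.63 = 1050 > K2 = 740; K2/α21 = 740/0.44 = 1680 > K1 = 660.
Since both inequalities hold, each species can invade when rare, so the interior equilibrium is stable.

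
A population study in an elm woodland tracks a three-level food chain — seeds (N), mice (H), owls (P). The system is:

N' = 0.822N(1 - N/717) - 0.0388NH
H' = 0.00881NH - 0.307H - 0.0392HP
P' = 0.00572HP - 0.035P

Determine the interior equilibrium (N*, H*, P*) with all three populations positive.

N* ≈ 510, H* ≈ 6.12, P* ≈ 107

From dP/dt = 0: 0.00572H* = 0.035, so H* = 6.12.
From dN/dt = 0: 0.822(1 - N*/717) = 0.0388·6.12, giving N* = 717·(1 - 0.289) = 510.
From dH/dt = 0: 0.00881·510 - 0.307 = 0.0392P*, so P* = 4.19/0.0392 = 107.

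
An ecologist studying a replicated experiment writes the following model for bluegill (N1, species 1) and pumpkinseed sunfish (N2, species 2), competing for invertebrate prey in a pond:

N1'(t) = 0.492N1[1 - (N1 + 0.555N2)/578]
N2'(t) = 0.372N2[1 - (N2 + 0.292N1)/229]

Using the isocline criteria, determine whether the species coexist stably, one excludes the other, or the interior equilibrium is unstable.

stable coexistence

Compare the nullcline intercepts: K1/α12 = 578/0.555 = 1040 > K2 = 229; K2/α21 = 229/0.292 = 784 > K1 = 578.
Since both inequalities hold, each species can invade when rare, so the interior equilibrium is stable.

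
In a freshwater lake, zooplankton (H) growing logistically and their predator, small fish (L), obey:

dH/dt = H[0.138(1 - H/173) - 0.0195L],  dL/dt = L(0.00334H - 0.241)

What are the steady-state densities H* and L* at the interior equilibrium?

From dL/dt = 0 with L > 0: 0.00334H* = 0.241, so H* = 72.2.
Substitute into dH/dt = 0: 0.138(1 - 72.2/173) = 0.0195L*.
The bracket is 0.583, giving L* = 0.0804/0.0195 = 4.13.

H* ≈ 72.2, L* ≈ 4.13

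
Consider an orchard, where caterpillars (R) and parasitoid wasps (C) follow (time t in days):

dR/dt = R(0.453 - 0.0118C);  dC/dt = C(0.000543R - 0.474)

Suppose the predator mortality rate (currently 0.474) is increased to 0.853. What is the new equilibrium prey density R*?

At the interior fixed point, setting dC/dt = 0 with C > 0 fixes R* = (predator death rate)/(RC coefficient) — independent of the other coefficients.
With the change, R* = 0.853/0.000543 = 1570; it rises from 873.

R* ≈ 1570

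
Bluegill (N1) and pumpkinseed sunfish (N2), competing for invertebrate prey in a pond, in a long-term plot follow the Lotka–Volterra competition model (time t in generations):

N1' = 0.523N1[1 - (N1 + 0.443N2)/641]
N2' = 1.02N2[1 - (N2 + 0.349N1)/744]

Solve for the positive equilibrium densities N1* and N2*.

N1* ≈ 368, N2* ≈ 615

Setting both brackets to zero gives the nullclines N1 + 0.443N2 = 641 and 0.349N1 + N2 = 744.
Substituting N2 = 744 - 0.349N1 into the first: N1(1 - 0.443·0.349) = 641 - 0.443·744.
So N1* = 311/0.845 = 368, and then N2* = 744 - 0.349·368 = 615.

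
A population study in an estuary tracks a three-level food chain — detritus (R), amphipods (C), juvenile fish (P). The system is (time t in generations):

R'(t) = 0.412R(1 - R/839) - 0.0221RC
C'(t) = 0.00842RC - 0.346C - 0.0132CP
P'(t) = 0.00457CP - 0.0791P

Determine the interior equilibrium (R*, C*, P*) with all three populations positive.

From dP/dt = 0: 0.00457C* = 0.0791, so C* = 17.3.
From dR/dt = 0: 0.412(1 - R*/839) = 0.0221·17.3, giving R* = 839·(1 - 0.928) = 60.
From dC/dt = 0: 0.00842·60 - 0.346 = 0.0132P*, so P* = 0.16/0.0132 = 12.1.

R* ≈ 60, C* ≈ 17.3, P* ≈ 12.1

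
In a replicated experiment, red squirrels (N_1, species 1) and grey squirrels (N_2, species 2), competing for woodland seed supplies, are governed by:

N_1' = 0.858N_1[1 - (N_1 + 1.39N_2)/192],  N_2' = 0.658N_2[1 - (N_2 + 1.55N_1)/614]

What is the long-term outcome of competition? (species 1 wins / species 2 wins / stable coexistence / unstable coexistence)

species 2 excludes species 1

Compare the nullcline intercepts: K1/α12 = 192/1.39 = 138 < K2 = 614; K2/α21 = 614/1.55 = 396 > K1 = 192.
Since the inequalities point opposite ways, species 2 can invade but species 1 cannot.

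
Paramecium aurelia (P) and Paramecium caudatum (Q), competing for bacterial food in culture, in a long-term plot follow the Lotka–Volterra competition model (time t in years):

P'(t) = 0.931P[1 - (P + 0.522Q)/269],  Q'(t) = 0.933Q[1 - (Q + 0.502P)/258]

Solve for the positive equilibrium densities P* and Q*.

Setting both brackets to zero gives the nullclines P + 0.522Q = 269 and 0.502P + Q = 258.
Substituting Q = 258 - 0.502P into the first: P(1 - 0.522·0.502) = 269 - 0.522·258.
So P* = 134/0.738 = 182, and then Q* = 258 - 0.502·182 = 167.

P* ≈ 182, Q* ≈ 167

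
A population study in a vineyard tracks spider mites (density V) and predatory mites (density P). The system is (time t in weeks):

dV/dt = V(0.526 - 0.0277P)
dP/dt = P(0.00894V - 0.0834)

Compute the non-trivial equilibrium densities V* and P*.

V* ≈ 9.33, P* ≈ 19

Set dP/dt = 0 with P > 0: 0.00894V - 0.0834 = 0, so V* = 0.0834/0.00894 = 9.33.
Set dV/dt = 0 with V > 0: 0.526 - 0.0277P = 0, so P* = 0.526/0.0277 = 19.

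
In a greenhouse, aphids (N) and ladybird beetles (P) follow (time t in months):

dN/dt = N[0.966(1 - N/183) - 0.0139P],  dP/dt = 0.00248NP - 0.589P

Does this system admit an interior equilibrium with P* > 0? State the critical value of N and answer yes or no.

Threshold N = 238; K < 238, so no, the predator goes extinct.

The predator equation gives dP/dt > 0 only when N > 0.589/0.00248 = 238.
Without the predator, N → K = 183. Since 183 < 238, the predator cannot invade.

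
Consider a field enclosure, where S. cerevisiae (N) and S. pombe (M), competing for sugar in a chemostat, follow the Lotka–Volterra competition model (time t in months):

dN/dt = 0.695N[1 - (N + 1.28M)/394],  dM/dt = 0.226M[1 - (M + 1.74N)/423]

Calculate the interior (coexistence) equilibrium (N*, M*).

Setting both brackets to zero gives the nullclines N + 1.28M = 394 and 1.74N + M = 423.
Substituting M = 423 - 1.74N into the first: N(1 - 1.28·1.74) = 394 - 1.28·423.
So N* = -147/-1.23 = 120, and then M* = 423 - 1.74·120 = 214.

N* ≈ 120, M* ≈ 214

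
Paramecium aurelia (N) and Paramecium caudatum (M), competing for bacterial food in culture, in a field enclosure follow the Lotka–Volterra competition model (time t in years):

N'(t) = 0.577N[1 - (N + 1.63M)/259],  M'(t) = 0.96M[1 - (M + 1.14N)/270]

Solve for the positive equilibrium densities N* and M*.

N* ≈ 211, M* ≈ 29.4

Setting both brackets to zero gives the nullclines N + 1.63M = 259 and 1.14N + M = 270.
Substituting M = 270 - 1.14N into the first: N(1 - 1.63·1.14) = 259 - 1.63·270.
So N* = -181/-0.858 = 211, and then M* = 270 - 1.14·211 = 29.4.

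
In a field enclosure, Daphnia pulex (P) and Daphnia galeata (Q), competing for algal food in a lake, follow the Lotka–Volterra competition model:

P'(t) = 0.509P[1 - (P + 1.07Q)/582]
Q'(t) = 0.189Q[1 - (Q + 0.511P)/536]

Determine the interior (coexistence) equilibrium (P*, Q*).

Setting both brackets to zero gives the nullclines P + 1.07Q = 582 and 0.511P + Q = 536.
Substituting Q = 536 - 0.511P into the first: P(1 - 1.07·0.511) = 582 - 1.07·536.
So P* = 8.48/0.453 = 18.7, and then Q* = 536 - 0.511·18.7 = 526.

P* ≈ 18.7, Q* ≈ 526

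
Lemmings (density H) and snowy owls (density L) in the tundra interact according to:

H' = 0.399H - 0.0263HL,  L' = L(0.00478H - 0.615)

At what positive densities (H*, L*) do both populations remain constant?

H* ≈ 129, L* ≈ 15.2

Set dL/dt = 0 with L > 0: 0.00478H - 0.615 = 0, so H* = 0.615/0.00478 = 129.
Set dH/dt = 0 with H > 0: 0.399 - 0.0263L = 0, so L* = 0.399/0.0263 = 15.2.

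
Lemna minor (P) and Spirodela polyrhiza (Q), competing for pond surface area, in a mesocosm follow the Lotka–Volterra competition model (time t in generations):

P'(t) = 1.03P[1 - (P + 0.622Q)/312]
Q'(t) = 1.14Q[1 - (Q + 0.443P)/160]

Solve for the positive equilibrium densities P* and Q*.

Setting both brackets to zero gives the nullclines P + 0.622Q = 312 and 0.443P + Q = 160.
Substituting Q = 160 - 0.443P into the first: P(1 - 0.622·0.443) = 312 - 0.622·160.
So P* = 212/0.724 = 293, and then Q* = 160 - 0.443·293 = 30.1.

P* ≈ 293, Q* ≈ 30.1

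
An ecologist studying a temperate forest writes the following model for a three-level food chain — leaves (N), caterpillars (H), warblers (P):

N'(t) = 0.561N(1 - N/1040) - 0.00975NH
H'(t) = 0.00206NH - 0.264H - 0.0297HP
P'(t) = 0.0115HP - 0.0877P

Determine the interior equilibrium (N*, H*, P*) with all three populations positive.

From dP/dt = 0: 0.0115H* = 0.0877, so H* = 7.63.
From dN/dt = 0: 0.561(1 - N*/1040) = 0.00975·7.63, giving N* = 1040·(1 - 0.133) = 902.
From dH/dt = 0: 0.00206·902 - 0.264 = 0.0297P*, so P* = 1.59/0.0297 = 53.7.

N* ≈ 902, H* ≈ 7.63, P* ≈ 53.7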